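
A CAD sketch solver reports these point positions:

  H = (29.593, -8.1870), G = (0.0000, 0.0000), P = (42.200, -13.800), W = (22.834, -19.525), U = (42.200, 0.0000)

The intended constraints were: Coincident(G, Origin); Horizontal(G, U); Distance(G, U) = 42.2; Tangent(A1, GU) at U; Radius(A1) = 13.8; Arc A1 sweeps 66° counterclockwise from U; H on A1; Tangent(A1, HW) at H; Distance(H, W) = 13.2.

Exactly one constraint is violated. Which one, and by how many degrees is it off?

Tangent(A1, HW) at H — off by 6.80°.

G = (0.00, 0.00) ✓; G.y = 0.00, U.y = 0.00 ✓; |GU| = 42.20 ✓; ∠(PU, UG) = 90.00° ✓; |PU| = 13.80 ✓; bearing(P→H) − bearing(P→U) = 66.00° ✓; |PH| = 13.80 ✓; ∠(PH, HW) = 96.80° ✗; |HW| = 13.20 ✓.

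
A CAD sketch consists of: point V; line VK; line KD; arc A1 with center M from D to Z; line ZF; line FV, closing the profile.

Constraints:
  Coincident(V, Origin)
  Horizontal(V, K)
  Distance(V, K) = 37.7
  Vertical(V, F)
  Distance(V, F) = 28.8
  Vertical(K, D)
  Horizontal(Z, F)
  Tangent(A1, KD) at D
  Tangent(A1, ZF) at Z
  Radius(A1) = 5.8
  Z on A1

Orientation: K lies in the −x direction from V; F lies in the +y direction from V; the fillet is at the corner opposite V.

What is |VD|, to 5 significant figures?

44.162

The virtual corner opposite V is at (-37.700, 28.800). The tangent condition forces MD to be normal to KD and the tangent condition forces MZ to be normal to ZF, with radius 5.8, so the center M sits 5.8 in from both sides at M = (-31.900, 23.000). That places the tangent points at D = (-37.700, 23.000) on KD and Z = (-31.900, 28.800) on ZF. Then |VD| = |D − V| = 44.162.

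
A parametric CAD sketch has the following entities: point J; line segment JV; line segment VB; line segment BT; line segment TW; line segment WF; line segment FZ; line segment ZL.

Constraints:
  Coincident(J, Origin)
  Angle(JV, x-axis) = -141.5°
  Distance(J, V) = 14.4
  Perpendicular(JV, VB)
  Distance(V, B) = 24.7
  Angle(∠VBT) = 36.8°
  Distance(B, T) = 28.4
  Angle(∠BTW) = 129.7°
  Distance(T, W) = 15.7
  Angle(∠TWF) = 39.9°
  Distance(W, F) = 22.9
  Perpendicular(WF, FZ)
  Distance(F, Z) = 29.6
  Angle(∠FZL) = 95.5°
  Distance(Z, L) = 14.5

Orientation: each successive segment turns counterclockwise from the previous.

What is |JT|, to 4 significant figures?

3.265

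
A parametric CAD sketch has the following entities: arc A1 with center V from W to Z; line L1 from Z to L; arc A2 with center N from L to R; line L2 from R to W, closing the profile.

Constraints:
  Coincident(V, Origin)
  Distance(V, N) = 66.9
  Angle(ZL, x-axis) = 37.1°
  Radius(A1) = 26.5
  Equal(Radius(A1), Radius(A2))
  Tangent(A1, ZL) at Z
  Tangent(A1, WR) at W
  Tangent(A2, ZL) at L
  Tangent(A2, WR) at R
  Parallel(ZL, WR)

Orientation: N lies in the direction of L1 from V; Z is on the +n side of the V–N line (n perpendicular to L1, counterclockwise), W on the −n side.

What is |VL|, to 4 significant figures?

71.96

Tangency of A1 to both parallel lines with radius 26.5 puts Z and W at V ± 26.5·n: Z = (-15.99, 21.14), W = (15.99, -21.14). Equal radii place L and R the same way about N: L = N + 26.5·n = (37.37, 61.49), R = N − 26.5·n = (69.34, 19.22). Then |VL| = |L − V| = 71.96.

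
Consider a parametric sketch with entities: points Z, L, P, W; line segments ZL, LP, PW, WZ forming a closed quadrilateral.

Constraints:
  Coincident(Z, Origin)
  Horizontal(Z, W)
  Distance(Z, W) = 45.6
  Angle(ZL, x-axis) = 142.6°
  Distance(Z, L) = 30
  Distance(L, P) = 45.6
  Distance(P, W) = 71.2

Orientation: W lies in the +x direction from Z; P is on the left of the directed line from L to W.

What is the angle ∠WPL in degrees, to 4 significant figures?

72.10°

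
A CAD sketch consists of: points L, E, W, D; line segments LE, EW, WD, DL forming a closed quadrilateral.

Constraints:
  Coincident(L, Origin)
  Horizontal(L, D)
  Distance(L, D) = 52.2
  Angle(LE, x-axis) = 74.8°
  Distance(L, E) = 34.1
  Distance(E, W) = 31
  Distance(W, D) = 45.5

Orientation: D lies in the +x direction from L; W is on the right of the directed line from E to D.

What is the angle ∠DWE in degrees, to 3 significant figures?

88.4°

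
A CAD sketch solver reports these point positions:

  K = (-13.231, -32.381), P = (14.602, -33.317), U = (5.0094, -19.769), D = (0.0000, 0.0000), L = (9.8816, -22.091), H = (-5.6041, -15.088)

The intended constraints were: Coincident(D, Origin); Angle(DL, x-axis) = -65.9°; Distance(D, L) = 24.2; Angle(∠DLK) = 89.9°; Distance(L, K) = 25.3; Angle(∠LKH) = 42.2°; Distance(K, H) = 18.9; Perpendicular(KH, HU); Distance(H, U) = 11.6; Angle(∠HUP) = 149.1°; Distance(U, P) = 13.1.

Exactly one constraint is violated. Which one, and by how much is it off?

Distance(U, P) = 13.1 — off by 3.50.

D = (0.00, 0.00) ✓; DL at -65.90° ✓; |DL| = 24.20 ✓; ∠DLK = 89.90° ✓; |LK| = 25.30 ✓; ∠LKH = 42.20° ✓; |KH| = 18.90 ✓; ∠(KH, HU) = 90.00° ✓; |HU| = 11.60 ✓; ∠HUP = 149.1° ✓; |UP| = 16.60 ✗.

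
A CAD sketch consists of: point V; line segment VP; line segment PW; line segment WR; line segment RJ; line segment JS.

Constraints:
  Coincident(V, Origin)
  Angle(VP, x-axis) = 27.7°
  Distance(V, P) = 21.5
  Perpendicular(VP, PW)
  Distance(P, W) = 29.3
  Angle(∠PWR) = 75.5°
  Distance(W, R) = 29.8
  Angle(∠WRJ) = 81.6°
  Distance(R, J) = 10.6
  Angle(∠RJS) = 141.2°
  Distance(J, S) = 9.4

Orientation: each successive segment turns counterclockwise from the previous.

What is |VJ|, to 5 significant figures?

12.498

∠PWR = 75.5° gives WR at -137.80° from the x-axis; with |WR| = 29.8, R = (-16.660, 15.919). ∠WRJ = 81.6° gives RJ at -39.400° from the x-axis; with |RJ| = 10.6, J = (-8.4689, 9.1907). Then |VJ| = |J − V| = 12.498.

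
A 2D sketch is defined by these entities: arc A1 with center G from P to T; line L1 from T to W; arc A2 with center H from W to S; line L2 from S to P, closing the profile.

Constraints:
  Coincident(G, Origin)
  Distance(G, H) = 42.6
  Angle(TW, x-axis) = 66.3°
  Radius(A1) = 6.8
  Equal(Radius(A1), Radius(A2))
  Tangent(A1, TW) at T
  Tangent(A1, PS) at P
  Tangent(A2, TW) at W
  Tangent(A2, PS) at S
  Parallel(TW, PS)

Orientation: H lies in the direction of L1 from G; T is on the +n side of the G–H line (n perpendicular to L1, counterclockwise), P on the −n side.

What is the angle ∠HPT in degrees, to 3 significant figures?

80.9°

The slot axis is L1's direction at 66.3°, so u = (cos 66.3°, sin 66.3°) = (0.402, 0.916) and n = (−sin 66.3°, cos 66.3°) = (-0.916, 0.402). G is at the origin and H lies 42.6 along u from G, so H = 42.6·u = (17.1, 39.0). Tangency of A1 to both parallel lines with radius 6.8 puts T and P at G ± 6.8·n: T = (-6.23, 2.73), P = (6.23, -2.73). Then cos ∠HPT = PH·PT / (|PH||PT|), giving 80.9°.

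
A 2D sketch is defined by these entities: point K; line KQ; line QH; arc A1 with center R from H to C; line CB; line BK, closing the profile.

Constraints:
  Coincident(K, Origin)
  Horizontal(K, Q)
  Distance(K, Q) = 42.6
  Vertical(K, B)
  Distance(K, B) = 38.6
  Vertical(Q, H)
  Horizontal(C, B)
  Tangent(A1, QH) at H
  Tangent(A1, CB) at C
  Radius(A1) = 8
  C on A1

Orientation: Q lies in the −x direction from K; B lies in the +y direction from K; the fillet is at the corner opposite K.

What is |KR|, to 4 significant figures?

46.19

K is at the origin; KQ is horizontal with |KQ| = 42.6 and Q on the −x side, so Q = (-42.60, 0.000). KB is vertical with |KB| = 38.6 and B on the +y side, so B = (0.000, 38.60). The virtual corner opposite K is at (-42.60, 38.60). Since A1 is tangent to QH there, RH ⟂ QH and A1 meets CB tangentially, so RC is at right angles to CB, with radius 8.0, so the center R sits 8.0 in from both sides at R = (-34.60, 30.60). Then |KR| = |R − K| = 46.19.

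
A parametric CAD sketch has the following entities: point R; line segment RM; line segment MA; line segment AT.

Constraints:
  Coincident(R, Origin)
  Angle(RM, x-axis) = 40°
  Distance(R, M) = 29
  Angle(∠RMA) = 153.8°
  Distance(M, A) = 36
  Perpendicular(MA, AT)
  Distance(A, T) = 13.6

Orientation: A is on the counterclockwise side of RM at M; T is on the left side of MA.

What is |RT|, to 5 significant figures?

62.026

∠RMA = 153.8°, so MA runs at 40.0° + (180° − 153.8°) = 66.200° from the x-axis; with |MA| = 36.0, A = M + 36.0·(cos 66.200°, sin 66.200°) = (36.743, 51.579). MA is perpendicular to AT; with |AT| = 13.6 on the left of MA, T = A + 13.6·(-0.91496, 0.40355) = (24.299, 57.068). Then |RT| = |T − R| = 62.026.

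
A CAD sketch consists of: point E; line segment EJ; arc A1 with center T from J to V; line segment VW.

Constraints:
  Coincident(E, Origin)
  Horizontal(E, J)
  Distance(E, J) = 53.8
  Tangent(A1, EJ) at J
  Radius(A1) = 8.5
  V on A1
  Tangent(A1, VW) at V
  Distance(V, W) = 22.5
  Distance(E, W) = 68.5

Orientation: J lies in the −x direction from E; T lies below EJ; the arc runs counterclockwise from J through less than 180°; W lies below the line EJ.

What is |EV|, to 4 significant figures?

62.94

E is at the origin; EJ is horizontal with |EJ| = 53.8 and J on the −x side, so J = (-53.80, 0.000). The tangent condition forces TJ to be normal to EJ, so T = J + (0, -8.5) = (-53.80, -8.500). Since TV ⟂ VW (tangency), |TW| = √(8.5² + 22.5²) = 24.05 regardless of where V sits on A1. So W lies on both circle(E, 68.5) and circle(T, 24.05); the below-EJ intersection is W = (-60.83, -31.50). V is the foot of the tangent from W: V = (-62.28, -9.050).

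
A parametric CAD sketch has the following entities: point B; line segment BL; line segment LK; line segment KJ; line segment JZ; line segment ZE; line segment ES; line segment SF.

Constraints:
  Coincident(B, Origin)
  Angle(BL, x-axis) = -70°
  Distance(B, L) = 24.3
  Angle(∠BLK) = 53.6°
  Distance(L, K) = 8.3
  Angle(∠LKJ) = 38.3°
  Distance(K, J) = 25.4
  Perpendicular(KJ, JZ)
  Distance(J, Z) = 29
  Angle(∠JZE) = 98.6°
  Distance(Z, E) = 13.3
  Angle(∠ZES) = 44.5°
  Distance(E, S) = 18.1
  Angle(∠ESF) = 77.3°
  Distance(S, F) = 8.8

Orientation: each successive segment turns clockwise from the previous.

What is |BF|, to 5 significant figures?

47.503

B is at the origin; BL runs at -70.0° with length 24.3, so L = (8.3111, -22.835). ∠BLK = 53.6° gives LK at 163.60° from the x-axis; with |LK| = 8.3, K = (0.34878, -20.491). ∠LKJ = 38.3° gives KJ at 21.900° from the x-axis; with |KJ| = 25.4, J = (23.916, -11.017). KJ is perpendicular to JZ, so JZ runs at -68.100°; with |JZ| = 29.0, Z = (34.732, -37.924). ∠JZE = 98.6° gives ZE at -149.50° from the x-axis; with |ZE| = 13.3, E = (23.273, -44.675). ∠ZES = 44.5° gives ES at 75.000° from the x-axis; with |ES| = 18.1, S = (27.957, -27.191). ∠ESF = 77.3° gives SF at -27.700° from the x-axis; with |SF| = 8.8, F = (35.749, -31.282). Then |BF| = |F − B| = 47.503.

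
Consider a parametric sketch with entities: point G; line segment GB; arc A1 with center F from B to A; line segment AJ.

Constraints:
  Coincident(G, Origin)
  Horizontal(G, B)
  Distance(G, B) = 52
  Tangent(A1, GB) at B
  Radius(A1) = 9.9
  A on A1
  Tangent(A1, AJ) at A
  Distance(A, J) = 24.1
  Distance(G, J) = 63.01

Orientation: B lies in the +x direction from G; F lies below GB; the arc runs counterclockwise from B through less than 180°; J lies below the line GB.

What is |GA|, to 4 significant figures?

44.91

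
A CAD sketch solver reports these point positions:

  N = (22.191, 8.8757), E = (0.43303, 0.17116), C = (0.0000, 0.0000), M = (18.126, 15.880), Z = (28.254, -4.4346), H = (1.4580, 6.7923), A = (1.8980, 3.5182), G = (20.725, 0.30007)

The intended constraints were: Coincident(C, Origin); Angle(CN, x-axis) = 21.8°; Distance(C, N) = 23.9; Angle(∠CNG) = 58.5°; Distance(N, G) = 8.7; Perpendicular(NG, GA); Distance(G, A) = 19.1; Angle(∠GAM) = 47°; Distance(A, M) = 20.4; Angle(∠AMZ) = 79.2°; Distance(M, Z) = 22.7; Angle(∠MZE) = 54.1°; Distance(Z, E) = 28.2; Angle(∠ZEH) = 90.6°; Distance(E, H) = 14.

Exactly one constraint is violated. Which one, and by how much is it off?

Distance(E, H) = 14 — off by 7.30.

C = (0.00, 0.00) ✓; CN at 21.80° ✓; |CN| = 23.90 ✓; ∠CNG = 58.50° ✓; |NG| = 8.700 ✓; ∠(NG, GA) = 90.00° ✓; |GA| = 19.10 ✓; ∠GAM = 47.00° ✓; |AM| = 20.40 ✓; ∠AMZ = 79.20° ✓; |MZ| = 22.70 ✓; ∠MZE = 54.10° ✓; |ZE| = 28.20 ✓; ∠ZEH = 90.60° ✓; |EH| = 6.700 ✗.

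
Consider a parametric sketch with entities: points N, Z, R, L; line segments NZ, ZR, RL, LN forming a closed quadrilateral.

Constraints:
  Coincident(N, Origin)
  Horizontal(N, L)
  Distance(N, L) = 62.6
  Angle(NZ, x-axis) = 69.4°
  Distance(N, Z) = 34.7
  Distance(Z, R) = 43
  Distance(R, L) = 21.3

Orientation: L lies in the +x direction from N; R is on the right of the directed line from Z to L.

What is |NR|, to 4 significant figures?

41.32

Checks: |ZR| = 43.00 ✓; |RL| = 21.30 ✓.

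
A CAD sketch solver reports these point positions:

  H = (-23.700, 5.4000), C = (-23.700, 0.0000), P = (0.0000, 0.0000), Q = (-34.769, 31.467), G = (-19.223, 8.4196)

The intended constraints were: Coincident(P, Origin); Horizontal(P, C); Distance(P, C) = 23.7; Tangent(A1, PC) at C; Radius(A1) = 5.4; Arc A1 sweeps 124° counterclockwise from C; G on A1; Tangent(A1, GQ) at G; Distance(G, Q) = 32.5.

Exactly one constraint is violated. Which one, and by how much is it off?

Distance(G, Q) = 32.5 — off by 4.70.

P = (0.00, 0.00) ✓; P.y = 0.00, C.y = 0.00 ✓; |PC| = 23.70 ✓; ∠(HC, CP) = 90.00° ✓; |HC| = 5.400 ✓; bearing(H→G) − bearing(H→C) = 124.0° ✓; |HG| = 5.400 ✓; ∠(HG, GQ) = 90.00° ✓; |GQ| = 27.80 ✗.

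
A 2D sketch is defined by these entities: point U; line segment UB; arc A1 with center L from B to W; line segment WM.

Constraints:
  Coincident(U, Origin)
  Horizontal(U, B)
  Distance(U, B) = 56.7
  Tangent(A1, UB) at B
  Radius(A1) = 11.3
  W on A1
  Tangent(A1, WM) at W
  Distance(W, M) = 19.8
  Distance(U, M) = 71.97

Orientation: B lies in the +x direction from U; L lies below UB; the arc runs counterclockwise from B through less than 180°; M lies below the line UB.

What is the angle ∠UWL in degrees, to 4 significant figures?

109.7°

Checks: |LW| = 11.30 ✓; ∠(LW, WM) = 90.00° ✓; |WM| = 19.80 ✓; |UM| = 71.97 ✓.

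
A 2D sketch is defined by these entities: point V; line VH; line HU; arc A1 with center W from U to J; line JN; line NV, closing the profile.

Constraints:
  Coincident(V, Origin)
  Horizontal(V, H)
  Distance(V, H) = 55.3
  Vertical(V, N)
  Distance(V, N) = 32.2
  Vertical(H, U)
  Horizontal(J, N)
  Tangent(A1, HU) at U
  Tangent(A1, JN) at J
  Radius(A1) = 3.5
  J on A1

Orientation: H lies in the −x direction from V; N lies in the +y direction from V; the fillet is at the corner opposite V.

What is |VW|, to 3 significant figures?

59.2

V is at the origin; VH is horizontal with |VH| = 55.3 and H on the −x side, so H = (-55.3, 0.00). V and N share the same x with |VN| = 32.2 and N on the +y side, so N = (0.00, 32.2). The virtual corner opposite V is at (-55.3, 32.2). The tangent condition forces WU to be normal to HU and tangency of A1 to JN means the radius WJ is perpendicular to JN, with radius 3.5, so the center W sits 3.5 in from both sides at W = (-51.8, 28.7). Then |VW| = |W − V| = 59.2.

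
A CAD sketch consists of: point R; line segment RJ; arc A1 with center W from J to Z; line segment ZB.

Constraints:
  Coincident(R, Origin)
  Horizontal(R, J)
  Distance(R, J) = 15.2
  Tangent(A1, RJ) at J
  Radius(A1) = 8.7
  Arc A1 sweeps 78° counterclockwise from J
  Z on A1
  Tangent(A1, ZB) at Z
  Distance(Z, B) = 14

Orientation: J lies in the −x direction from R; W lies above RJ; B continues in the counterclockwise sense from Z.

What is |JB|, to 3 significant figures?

23.5

R is at the origin; R and J share the same y with |RJ| = 15.2 and J on the −x side, so J = (-15.2, 0.00). The tangent condition forces WJ to be normal to RJ, so W = J + (0, 8.7) = (-15.2, 8.70). On A1, J sits at bearing -90° from W; a 78° counterclockwise sweep puts Z at bearing -12°, so Z = W + 8.7·(cos -12°, sin -12°) = (-6.69, 6.89). Tangency of A1 to ZB means the radius WZ is perpendicular to ZB, so ZB runs along (−sin -12°, cos -12°); with |ZB| = 14.0, B = (-3.78, 20.6). Then |JB| = |B − J| = 23.5.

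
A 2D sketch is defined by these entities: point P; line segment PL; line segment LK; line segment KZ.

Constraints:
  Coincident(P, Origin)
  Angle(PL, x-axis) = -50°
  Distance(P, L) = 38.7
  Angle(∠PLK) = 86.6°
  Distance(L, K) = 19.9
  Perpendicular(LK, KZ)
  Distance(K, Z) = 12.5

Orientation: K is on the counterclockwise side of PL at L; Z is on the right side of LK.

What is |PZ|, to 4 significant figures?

54.08

P is at the origin; PL runs at -50.0° with length 38.7, so L = 38.7·(cos -50.0°, sin -50.0°) = (24.88, -29.65). ∠PLK = 86.6°, so LK runs at -50.0° + (180° − 86.6°) = 43.40° from the x-axis; with |LK| = 19.9, K = L + 19.9·(cos 43.40°, sin 43.40°) = (39.33, -15.97). LK ⟂ KZ; with |KZ| = 12.5 on the right of LK, Z = K + 12.5·(0.6871, -0.7266) = (47.92, -25.06). Then |PZ| = |Z − P| = 54.08.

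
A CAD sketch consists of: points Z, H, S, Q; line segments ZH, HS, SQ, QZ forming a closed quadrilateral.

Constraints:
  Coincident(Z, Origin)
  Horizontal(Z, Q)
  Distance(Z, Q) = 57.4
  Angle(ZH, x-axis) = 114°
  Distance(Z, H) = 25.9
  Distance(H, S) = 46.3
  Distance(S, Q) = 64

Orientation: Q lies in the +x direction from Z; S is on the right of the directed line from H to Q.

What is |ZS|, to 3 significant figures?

22.1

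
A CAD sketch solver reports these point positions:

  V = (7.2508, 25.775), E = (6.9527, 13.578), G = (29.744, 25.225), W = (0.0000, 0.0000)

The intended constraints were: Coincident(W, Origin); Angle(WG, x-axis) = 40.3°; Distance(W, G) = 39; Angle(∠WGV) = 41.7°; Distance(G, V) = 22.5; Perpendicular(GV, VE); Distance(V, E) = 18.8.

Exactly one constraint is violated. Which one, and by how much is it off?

Distance(V, E) = 18.8 — off by 6.60.

W = (0.00, 0.00) ✓; WG at 40.30° ✓; |WG| = 39.00 ✓; ∠WGV = 41.70° ✓; |GV| = 22.50 ✓; ∠(GV, VE) = 90.00° ✓; |VE| = 12.20 ✗.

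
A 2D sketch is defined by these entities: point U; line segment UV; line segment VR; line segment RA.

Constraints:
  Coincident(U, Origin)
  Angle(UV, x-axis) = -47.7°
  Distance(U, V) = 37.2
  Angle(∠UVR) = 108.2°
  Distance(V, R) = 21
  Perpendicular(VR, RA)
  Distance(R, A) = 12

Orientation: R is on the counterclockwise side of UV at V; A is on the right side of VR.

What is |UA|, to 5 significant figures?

57.489

U is at the origin; UV runs at -47.7° with length 37.2, so V = 37.2·(cos -47.7°, sin -47.7°) = (25.036, -27.514). ∠UVR = 108.2°, so VR runs at -47.7° + (180° − 108.2°) = 24.100° from the x-axis; with |VR| = 21.0, R = V + 21.0·(cos 24.100°, sin 24.100°) = (44.206, -18.939). VR ⟂ RA; with |RA| = 12.0 on the right of VR, A = R + 12.0·(0.40833, -0.91283) = (49.106, -29.893). Then |UA| = |A − U| = 57.489.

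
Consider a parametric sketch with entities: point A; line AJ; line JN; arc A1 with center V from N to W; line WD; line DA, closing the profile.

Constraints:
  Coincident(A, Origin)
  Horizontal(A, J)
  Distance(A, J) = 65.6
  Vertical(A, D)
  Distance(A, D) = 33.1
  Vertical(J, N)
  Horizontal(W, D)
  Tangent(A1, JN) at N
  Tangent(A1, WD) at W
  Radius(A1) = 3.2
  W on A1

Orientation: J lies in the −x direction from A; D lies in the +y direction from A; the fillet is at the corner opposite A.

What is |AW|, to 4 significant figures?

70.64

The virtual corner opposite A is at (-65.60, 33.10). A1 meets JN tangentially, so VN is at right angles to JN and tangency of A1 to WD means the radius VW is perpendicular to WD, with radius 3.2, so the center V sits 3.2 in from both sides at V = (-62.40, 29.90). That places the tangent points at N = (-65.60, 29.90) on JN and W = (-62.40, 33.10) on WD. Then |AW| = |W − A| = 70.64.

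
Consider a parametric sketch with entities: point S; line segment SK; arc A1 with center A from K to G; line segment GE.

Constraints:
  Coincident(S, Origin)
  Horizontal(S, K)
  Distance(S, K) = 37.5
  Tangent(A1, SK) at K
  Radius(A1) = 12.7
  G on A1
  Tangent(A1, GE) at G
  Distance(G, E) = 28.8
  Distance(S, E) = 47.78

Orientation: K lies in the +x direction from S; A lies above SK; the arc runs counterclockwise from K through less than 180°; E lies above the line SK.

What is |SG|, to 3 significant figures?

51.0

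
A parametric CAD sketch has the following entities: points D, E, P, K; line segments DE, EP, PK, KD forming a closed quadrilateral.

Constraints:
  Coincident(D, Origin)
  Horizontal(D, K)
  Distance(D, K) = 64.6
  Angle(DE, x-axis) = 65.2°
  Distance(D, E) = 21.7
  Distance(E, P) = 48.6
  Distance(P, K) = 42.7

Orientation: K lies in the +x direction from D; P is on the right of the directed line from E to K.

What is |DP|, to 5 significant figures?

38.316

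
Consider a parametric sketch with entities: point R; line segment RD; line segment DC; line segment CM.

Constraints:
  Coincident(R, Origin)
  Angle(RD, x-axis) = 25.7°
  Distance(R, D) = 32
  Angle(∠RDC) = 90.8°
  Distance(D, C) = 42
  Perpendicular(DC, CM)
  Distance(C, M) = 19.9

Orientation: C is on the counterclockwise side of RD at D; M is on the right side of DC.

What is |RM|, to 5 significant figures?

67.045

R is at the origin; RD runs at 25.7° with length 32.0, so D = 32.0·(cos 25.7°, sin 25.7°) = (28.834, 13.877). ∠RDC = 90.8°, so DC runs at 25.7° + (180° − 90.8°) = 114.90° from the x-axis; with |DC| = 42.0, C = D + 42.0·(cos 114.90°, sin 114.90°) = (11.151, 51.973). DC is perpendicular to CM; with |CM| = 19.9 on the right of DC, M = C + 19.9·(0.90704, 0.42104) = (29.201, 60.352). Then |RM| = |M − R| = 67.045.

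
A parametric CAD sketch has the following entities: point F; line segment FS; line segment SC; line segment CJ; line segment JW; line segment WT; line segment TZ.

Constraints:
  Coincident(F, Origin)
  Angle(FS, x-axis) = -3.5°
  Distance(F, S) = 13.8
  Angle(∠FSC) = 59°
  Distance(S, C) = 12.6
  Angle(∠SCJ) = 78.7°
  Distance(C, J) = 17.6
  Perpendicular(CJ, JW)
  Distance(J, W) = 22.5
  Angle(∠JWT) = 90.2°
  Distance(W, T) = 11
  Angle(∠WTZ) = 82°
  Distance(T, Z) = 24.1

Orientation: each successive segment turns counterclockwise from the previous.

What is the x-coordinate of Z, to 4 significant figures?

-0.5753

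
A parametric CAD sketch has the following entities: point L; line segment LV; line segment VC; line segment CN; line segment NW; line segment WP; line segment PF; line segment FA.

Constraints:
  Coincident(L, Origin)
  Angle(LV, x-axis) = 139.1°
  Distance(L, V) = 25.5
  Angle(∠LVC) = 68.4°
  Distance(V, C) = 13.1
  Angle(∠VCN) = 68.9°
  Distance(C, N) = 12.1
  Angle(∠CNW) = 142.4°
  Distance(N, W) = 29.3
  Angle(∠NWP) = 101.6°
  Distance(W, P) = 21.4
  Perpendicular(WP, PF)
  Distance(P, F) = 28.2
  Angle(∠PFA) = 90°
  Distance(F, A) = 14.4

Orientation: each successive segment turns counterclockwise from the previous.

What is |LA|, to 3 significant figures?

23.6

L is at the origin; LV runs at 139.1° with length 25.5, so V = (-19.3, 16.7). ∠LVC = 68.4° gives VC at -109° from the x-axis; with |VC| = 13.1, C = (-23.6, 4.33). ∠VCN = 68.9° gives CN at 1.80° from the x-axis; with |CN| = 12.1, N = (-11.5, 4.71). ∠CNW = 142.4° gives NW at 39.4° from the x-axis; with |NW| = 29.3, W = (11.1, 23.3). ∠NWP = 101.6° gives WP at 118° from the x-axis; with |WP| = 21.4, P = (1.15, 42.2). WP ⟂ PF, so PF runs at -152°; with |PF| = 28.2, F = (-23.8, 29.1). ∠PFA = 90.0° gives FA at -62.2° from the x-axis; with |FA| = 14.4, A = (-17.1, 16.3). Then |LA| = |A − L| = 23.6.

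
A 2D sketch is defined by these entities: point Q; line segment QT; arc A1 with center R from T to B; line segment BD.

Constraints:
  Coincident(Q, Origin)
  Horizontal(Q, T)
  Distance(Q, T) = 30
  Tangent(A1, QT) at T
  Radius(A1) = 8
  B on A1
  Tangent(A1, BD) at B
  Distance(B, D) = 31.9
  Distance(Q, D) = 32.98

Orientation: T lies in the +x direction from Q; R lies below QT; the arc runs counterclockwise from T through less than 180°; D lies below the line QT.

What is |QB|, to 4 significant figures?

23.36

Checks: |QT| = 30.00 ✓; |RB| = 8.000 ✓; ∠(RB, BD) = 90.00° ✓; |BD| = 31.90 ✓; |QD| = 32.98 ✓.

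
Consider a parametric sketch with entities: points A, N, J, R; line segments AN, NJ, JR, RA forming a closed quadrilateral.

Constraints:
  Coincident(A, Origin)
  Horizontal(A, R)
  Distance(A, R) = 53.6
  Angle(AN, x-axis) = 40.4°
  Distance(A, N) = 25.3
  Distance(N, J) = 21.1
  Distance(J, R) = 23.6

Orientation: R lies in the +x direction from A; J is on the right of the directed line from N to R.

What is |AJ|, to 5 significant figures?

30.113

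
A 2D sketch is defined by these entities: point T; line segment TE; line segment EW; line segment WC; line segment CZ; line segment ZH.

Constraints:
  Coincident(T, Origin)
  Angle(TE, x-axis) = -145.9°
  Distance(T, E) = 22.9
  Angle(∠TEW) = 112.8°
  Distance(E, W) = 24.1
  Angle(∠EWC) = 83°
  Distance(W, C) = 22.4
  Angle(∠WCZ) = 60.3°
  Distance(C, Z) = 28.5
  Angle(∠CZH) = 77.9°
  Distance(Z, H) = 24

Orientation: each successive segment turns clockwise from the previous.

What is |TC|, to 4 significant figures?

30.27

∠TEW = 112.8° gives EW at 146.9° from the x-axis; with |EW| = 24.1, W = (-39.15, 0.3224). ∠EWC = 83.0° gives WC at 49.90° from the x-axis; with |WC| = 22.4, C = (-24.72, 17.46). Then |TC| = |C − T| = 30.27.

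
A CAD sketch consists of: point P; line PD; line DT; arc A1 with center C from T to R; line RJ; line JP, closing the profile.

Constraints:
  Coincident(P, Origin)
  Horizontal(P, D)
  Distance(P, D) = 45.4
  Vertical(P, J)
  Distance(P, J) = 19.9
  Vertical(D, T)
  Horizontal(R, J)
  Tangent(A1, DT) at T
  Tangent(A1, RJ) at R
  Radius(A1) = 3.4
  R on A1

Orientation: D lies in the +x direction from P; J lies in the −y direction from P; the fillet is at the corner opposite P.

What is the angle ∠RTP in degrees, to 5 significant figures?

64.973°

The virtual corner opposite P is at (45.400, -19.900). Tangency of A1 to DT means the radius CT is perpendicular to DT and since A1 is tangent to RJ there, CR ⟂ RJ, with radius 3.4, so the center C sits 3.4 in from both sides at C = (42.000, -16.500). That places the tangent points at T = (45.400, -16.500) on DT and R = (42.000, -19.900) on RJ. Then cos ∠RTP = TR·TP / (|TR||TP|), giving 64.973°.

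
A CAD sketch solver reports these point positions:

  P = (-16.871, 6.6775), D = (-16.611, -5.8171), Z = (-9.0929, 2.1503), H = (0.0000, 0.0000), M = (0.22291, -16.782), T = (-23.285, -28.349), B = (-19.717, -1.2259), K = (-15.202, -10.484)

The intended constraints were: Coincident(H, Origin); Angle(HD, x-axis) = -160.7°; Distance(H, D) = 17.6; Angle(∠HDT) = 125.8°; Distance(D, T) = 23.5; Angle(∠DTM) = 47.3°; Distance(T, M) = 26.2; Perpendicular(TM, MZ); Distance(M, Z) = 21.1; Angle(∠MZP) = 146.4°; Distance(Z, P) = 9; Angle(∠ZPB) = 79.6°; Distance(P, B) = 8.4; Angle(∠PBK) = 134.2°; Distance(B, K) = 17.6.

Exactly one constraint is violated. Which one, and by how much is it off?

Distance(B, K) = 17.6 — off by 7.30.

H = (0.00, 0.00) ✓; HD at -160.7° ✓; |HD| = 17.60 ✓; ∠HDT = 125.8° ✓; |DT| = 23.50 ✓; ∠DTM = 47.30° ✓; |TM| = 26.20 ✓; ∠(TM, MZ) = 90.00° ✓; |MZ| = 21.10 ✓; ∠MZP = 146.4° ✓; |ZP| = 9.000 ✓; ∠ZPB = 79.60° ✓; |PB| = 8.400 ✓; ∠PBK = 134.2° ✓; |BK| = 10.30 ✗.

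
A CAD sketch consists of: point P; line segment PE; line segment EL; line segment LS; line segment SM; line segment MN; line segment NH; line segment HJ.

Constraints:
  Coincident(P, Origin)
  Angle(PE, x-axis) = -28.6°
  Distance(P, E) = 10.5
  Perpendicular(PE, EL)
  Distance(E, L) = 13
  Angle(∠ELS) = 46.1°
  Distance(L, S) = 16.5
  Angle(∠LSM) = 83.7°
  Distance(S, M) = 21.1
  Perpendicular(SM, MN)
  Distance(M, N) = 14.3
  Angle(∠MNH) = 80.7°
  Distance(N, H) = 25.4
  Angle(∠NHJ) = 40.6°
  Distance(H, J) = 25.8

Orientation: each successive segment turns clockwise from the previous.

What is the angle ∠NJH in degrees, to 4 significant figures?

68.49°

∠MNH = 80.7° gives NH at -178.1° from the x-axis; with |NH| = 25.4, H = (-3.876, -11.48). ∠NHJ = 40.6° gives HJ at 42.50° from the x-axis; with |HJ| = 25.8, J = (15.15, 5.955). Then cos ∠NJH = JN·JH / (|JN||JH|), giving 68.49°.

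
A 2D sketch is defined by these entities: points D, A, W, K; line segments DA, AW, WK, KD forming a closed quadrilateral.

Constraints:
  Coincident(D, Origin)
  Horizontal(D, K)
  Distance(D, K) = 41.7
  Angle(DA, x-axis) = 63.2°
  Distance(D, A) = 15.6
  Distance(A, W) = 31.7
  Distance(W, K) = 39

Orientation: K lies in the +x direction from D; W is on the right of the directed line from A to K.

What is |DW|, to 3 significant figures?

19.1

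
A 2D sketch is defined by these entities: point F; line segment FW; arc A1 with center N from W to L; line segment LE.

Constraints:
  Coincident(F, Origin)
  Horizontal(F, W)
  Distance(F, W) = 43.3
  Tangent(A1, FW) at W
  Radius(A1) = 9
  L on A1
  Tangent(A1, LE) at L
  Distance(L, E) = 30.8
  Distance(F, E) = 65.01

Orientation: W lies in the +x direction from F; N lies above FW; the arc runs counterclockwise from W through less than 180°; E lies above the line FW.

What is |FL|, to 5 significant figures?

53.120

Checks: |NL| = 9.000 ✓; ∠(NL, LE) = 90.00° ✓; |LE| = 30.80 ✓; |FE| = 65.01 ✓.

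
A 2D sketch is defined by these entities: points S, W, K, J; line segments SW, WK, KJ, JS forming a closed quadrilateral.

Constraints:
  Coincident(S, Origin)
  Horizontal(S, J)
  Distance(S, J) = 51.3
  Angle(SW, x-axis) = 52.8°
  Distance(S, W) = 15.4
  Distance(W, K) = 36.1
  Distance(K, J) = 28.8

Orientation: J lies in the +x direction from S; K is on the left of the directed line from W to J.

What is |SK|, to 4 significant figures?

50.20

Checks: |WK| = 36.10 ✓; |KJ| = 28.80 ✓.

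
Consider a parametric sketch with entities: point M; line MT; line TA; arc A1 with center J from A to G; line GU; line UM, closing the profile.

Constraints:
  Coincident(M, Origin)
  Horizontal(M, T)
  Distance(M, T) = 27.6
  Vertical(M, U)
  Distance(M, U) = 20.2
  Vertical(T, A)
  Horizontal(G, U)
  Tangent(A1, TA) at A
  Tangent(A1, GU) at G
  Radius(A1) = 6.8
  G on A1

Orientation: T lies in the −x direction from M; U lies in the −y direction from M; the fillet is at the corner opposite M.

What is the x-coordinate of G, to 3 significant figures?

-20.8

M is at the origin; M and T share the same y with |MT| = 27.6 and T on the −x side, so T = (-27.6, 0.00). MU is vertical with |MU| = 20.2 and U on the −y side, so U = (0.00, -20.2). The virtual corner opposite M is at (-27.6, -20.2). A1 meets TA tangentially, so JA is at right angles to TA and tangency of A1 to GU means the radius JG is perpendicular to GU, with radius 6.8, so the center J sits 6.8 in from both sides at J = (-20.8, -13.4). That places the tangent points at A = (-27.6, -13.4) on TA and G = (-20.8, -20.2) on GU. So G.x = -20.8.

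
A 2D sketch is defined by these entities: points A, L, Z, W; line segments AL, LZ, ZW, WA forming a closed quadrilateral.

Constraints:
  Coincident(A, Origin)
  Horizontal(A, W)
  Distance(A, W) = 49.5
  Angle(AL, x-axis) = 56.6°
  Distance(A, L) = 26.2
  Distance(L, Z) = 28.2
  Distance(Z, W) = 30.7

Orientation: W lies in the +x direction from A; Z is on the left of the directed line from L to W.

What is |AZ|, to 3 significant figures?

51.0

Checks: |LZ| = 28.20 ✓; |ZW| = 30.70 ✓.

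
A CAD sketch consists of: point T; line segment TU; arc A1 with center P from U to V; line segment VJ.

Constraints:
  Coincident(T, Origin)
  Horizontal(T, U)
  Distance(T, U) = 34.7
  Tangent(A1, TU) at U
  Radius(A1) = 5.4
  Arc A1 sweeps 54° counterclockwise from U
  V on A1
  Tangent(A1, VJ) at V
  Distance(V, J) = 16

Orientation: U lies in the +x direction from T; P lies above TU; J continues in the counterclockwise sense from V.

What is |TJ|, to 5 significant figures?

50.792

T is at the origin; TU is horizontal with |TU| = 34.7 and U on the +x side, so U = (34.700, 0.0000). Since A1 is tangent to TU there, PU ⟂ TU, so P = U + (0, 5.4) = (34.700, 5.4000). On A1, U sits at bearing -90° from P; a 54° counterclockwise sweep puts V at bearing -36°, so V = P + 5.4·(cos -36°, sin -36°) = (39.069, 2.2260). Tangency of A1 to VJ means the radius PV is perpendicular to VJ, so VJ runs along (−sin -36°, cos -36°); with |VJ| = 16.0, J = (48.473, 15.170). Then |TJ| = |J − T| = 50.792.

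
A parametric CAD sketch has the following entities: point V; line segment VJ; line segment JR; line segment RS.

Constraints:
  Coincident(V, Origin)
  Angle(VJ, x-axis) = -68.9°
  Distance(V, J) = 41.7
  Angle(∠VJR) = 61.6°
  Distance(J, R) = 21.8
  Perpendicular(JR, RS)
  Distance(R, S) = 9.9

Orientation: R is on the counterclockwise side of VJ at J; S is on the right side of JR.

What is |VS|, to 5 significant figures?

46.623

V is at the origin; VJ runs at -68.9° with length 41.7, so J = 41.7·(cos -68.9°, sin -68.9°) = (15.012, -38.904). ∠VJR = 61.6°, so JR runs at -68.9° + (180° − 61.6°) = 49.500° from the x-axis; with |JR| = 21.8, R = J + 21.8·(cos 49.500°, sin 49.500°) = (29.170, -22.327). The perpendicularity gives RS at right angles to JR; with |RS| = 9.9 on the right of JR, S = R + 9.9·(0.76041, -0.64945) = (36.698, -28.757). Then |VS| = |S − V| = 46.623.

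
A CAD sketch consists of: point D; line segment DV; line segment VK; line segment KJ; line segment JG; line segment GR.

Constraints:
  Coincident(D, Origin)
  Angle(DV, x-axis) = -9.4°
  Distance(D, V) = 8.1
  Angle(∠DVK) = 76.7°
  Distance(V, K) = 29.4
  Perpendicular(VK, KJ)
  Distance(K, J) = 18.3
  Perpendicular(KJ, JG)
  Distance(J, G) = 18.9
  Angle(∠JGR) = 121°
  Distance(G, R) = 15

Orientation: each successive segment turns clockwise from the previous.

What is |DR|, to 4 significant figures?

2.605

D is at the origin; DV runs at -9.4° with length 8.1, so V = (7.991, -1.323). ∠DVK = 76.7° gives VK at -112.7° from the x-axis; with |VK| = 29.4, K = (-3.354, -28.45). VK is perpendicular to KJ, so KJ runs at 157.3°; with |KJ| = 18.3, J = (-20.24, -21.38). The perpendicularity gives JG at right angles to KJ, so JG runs at 67.30°; with |JG| = 18.9, G = (-12.94, -3.948). ∠JGR = 121.0° gives GR at 8.300° from the x-axis; with |GR| = 15.0, R = (1.900, -1.782). Then |DR| = |R − D| = 2.605.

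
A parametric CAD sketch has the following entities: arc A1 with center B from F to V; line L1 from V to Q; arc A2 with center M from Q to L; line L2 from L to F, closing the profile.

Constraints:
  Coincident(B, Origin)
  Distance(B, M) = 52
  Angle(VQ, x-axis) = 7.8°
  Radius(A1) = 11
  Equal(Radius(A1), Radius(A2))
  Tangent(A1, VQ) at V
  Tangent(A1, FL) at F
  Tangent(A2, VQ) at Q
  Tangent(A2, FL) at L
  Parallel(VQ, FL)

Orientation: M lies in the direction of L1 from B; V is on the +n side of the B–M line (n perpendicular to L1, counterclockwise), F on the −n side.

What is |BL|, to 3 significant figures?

53.2

The slot axis is L1's direction at 7.8°, so u = (cos 7.8°, sin 7.8°) = (0.991, 0.136) and n = (−sin 7.8°, cos 7.8°) = (-0.136, 0.991). B is at the origin and M lies 52.0 along u from B, so M = 52.0·u = (51.5, 7.06). Tangency of A1 to both parallel lines with radius 11.0 puts V and F at B ± 11.0·n: V = (-1.49, 10.9), F = (1.49, -10.9). Equal radii place Q and L the same way about M: Q = M + 11.0·n = (50.0, 18.0), L = M − 11.0·n = (53.0, -3.84). Then |BL| = |L − B| = 53.2.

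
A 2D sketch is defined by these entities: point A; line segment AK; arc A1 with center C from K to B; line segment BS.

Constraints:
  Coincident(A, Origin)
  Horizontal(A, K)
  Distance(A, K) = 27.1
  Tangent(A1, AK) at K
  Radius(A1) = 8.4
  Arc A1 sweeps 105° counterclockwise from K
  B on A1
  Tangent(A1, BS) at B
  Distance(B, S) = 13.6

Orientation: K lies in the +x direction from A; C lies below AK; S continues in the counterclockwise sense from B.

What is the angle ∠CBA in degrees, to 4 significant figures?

135.9°

The tangent condition forces CK to be normal to AK, so C = K + (0, -8.4) = (27.10, -8.400). On A1, K sits at bearing 90° from C; a 105° counterclockwise sweep puts B at bearing 195°, so B = C + 8.4·(cos 195°, sin 195°) = (18.99, -10.57). Then cos ∠CBA = BC·BA / (|BC||BA|), giving 135.9°.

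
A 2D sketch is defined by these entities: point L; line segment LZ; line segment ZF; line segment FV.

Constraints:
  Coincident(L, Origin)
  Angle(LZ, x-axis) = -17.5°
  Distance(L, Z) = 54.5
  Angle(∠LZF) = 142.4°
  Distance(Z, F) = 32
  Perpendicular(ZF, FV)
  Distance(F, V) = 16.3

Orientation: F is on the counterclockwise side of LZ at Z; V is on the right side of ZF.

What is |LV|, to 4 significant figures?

90.04

L is at the origin; LZ runs at -17.5° with length 54.5, so Z = 54.5·(cos -17.5°, sin -17.5°) = (51.98, -16.39). ∠LZF = 142.4°, so ZF runs at -17.5° + (180° − 142.4°) = 20.10° from the x-axis; with |ZF| = 32.0, F = Z + 32.0·(cos 20.10°, sin 20.10°) = (82.03, -5.391). ZF is perpendicular to FV; with |FV| = 16.3 on the right of ZF, V = F + 16.3·(0.3437, -0.9391) = (87.63, -20.70). Then |LV| = |V − L| = 90.04.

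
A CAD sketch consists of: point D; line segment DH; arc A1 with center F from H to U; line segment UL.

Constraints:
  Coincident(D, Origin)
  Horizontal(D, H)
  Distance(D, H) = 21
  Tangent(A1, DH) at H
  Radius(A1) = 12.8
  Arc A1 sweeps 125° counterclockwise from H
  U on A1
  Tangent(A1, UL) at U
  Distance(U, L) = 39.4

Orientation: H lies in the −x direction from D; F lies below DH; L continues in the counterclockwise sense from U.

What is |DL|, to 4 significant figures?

53.16

D is at the origin; DH is horizontal with |DH| = 21.0 and H on the −x side, so H = (-21.00, 0.000). A1 meets DH tangentially, so FH is at right angles to DH, so F = H + (0, -12.8) = (-21.00, -12.80). On A1, H sits at bearing 90° from F; a 125° counterclockwise sweep puts U at bearing 215°, so U = F + 12.8·(cos 215°, sin 215°) = (-31.49, -20.14). A1 meets UL tangentially, so FU is at right angles to UL, so UL runs along (−sin 215°, cos 215°); with |UL| = 39.4, L = (-8.886, -52.42). Then |DL| = |L − D| = 53.16.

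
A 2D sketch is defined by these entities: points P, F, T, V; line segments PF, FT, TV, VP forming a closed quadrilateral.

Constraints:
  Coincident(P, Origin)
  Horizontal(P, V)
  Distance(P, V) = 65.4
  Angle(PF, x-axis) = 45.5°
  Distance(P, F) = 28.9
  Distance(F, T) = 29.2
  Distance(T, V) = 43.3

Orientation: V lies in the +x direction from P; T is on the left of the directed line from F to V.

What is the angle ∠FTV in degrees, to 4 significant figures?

83.99°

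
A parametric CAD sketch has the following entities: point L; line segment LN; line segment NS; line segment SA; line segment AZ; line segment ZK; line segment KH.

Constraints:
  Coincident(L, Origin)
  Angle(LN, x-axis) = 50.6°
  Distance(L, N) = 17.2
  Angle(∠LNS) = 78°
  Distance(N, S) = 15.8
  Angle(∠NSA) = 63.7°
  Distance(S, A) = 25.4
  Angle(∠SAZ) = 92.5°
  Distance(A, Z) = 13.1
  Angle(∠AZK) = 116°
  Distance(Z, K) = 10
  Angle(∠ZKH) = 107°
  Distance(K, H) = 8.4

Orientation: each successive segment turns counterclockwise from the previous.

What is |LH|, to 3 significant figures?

12.6

L is at the origin; LN runs at 50.6° with length 17.2, so N = (10.9, 13.3). ∠LNS = 78.0° gives NS at 153° from the x-axis; with |NS| = 15.8, S = (-3.11, 20.6). ∠NSA = 63.7° gives SA at -91.1° from the x-axis; with |SA| = 25.4, A = (-3.60, -4.83). ∠SAZ = 92.5° gives AZ at -3.60° from the x-axis; with |AZ| = 13.1, Z = (9.48, -5.66). ∠AZK = 116.0° gives ZK at 60.4° from the x-axis; with |ZK| = 10.0, K = (14.4, 3.04). ∠ZKH = 107.0° gives KH at 133° from the x-axis; with |KH| = 8.4, H = (8.64, 9.14). Then |LH| = |H − L| = 12.6.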